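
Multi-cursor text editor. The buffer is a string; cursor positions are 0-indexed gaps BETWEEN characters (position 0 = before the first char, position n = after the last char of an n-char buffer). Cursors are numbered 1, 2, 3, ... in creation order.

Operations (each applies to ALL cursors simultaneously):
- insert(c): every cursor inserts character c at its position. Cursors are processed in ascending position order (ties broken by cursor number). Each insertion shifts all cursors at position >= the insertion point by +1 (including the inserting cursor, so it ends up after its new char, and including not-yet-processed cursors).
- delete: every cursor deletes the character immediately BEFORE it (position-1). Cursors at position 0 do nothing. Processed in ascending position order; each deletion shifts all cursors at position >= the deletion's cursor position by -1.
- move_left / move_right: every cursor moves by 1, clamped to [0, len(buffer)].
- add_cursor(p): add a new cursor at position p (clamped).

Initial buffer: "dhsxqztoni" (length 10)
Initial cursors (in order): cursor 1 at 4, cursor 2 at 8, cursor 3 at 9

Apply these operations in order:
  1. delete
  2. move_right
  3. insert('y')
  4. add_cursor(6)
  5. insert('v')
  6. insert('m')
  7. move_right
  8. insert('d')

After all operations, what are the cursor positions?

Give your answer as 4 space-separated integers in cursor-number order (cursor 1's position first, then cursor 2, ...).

After op 1 (delete): buffer="dhsqzti" (len 7), cursors c1@3 c2@6 c3@6, authorship .......
After op 2 (move_right): buffer="dhsqzti" (len 7), cursors c1@4 c2@7 c3@7, authorship .......
After op 3 (insert('y')): buffer="dhsqyztiyy" (len 10), cursors c1@5 c2@10 c3@10, authorship ....1...23
After op 4 (add_cursor(6)): buffer="dhsqyztiyy" (len 10), cursors c1@5 c4@6 c2@10 c3@10, authorship ....1...23
After op 5 (insert('v')): buffer="dhsqyvzvtiyyvv" (len 14), cursors c1@6 c4@8 c2@14 c3@14, authorship ....11.4..2323
After op 6 (insert('m')): buffer="dhsqyvmzvmtiyyvvmm" (len 18), cursors c1@7 c4@10 c2@18 c3@18, authorship ....111.44..232323
After op 7 (move_right): buffer="dhsqyvmzvmtiyyvvmm" (len 18), cursors c1@8 c4@11 c2@18 c3@18, authorship ....111.44..232323
After op 8 (insert('d')): buffer="dhsqyvmzdvmtdiyyvvmmdd" (len 22), cursors c1@9 c4@13 c2@22 c3@22, authorship ....111.144.4.23232323

Answer: 9 22 22 13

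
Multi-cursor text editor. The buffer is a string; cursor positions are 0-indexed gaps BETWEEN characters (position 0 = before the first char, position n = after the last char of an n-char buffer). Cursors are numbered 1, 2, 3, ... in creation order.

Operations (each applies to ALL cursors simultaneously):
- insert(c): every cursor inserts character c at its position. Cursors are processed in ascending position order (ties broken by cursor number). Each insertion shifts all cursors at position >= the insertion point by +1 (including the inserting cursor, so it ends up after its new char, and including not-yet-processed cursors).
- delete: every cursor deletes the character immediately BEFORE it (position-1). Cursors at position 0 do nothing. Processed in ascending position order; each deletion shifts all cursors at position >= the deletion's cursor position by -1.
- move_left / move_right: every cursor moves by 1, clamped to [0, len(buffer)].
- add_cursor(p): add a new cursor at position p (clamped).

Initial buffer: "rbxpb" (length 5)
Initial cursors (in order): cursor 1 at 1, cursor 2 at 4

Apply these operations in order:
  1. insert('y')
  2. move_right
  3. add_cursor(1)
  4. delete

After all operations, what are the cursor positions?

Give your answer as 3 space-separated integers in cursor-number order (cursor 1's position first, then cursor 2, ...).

After op 1 (insert('y')): buffer="rybxpyb" (len 7), cursors c1@2 c2@6, authorship .1...2.
After op 2 (move_right): buffer="rybxpyb" (len 7), cursors c1@3 c2@7, authorship .1...2.
After op 3 (add_cursor(1)): buffer="rybxpyb" (len 7), cursors c3@1 c1@3 c2@7, authorship .1...2.
After op 4 (delete): buffer="yxpy" (len 4), cursors c3@0 c1@1 c2@4, authorship 1..2

Answer: 1 4 0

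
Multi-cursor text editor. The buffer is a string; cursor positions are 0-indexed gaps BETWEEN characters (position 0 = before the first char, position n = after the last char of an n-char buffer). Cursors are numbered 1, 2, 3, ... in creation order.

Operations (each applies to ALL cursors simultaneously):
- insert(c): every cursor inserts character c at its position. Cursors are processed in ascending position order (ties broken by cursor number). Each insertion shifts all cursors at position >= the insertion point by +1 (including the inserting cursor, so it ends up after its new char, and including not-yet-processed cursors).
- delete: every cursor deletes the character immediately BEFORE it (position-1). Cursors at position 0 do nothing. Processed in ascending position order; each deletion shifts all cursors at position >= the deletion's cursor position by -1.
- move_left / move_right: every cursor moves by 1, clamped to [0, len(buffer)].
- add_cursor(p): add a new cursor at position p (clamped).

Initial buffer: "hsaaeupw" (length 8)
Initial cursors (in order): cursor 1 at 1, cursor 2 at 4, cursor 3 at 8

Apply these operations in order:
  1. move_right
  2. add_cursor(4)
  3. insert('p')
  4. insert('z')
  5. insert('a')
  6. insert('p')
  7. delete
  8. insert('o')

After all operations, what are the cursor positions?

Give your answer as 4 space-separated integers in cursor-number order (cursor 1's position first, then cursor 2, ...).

Answer: 6 17 24 12

Derivation:
After op 1 (move_right): buffer="hsaaeupw" (len 8), cursors c1@2 c2@5 c3@8, authorship ........
After op 2 (add_cursor(4)): buffer="hsaaeupw" (len 8), cursors c1@2 c4@4 c2@5 c3@8, authorship ........
After op 3 (insert('p')): buffer="hspaapepupwp" (len 12), cursors c1@3 c4@6 c2@8 c3@12, authorship ..1..4.2...3
After op 4 (insert('z')): buffer="hspzaapzepzupwpz" (len 16), cursors c1@4 c4@8 c2@11 c3@16, authorship ..11..44.22...33
After op 5 (insert('a')): buffer="hspzaaapzaepzaupwpza" (len 20), cursors c1@5 c4@10 c2@14 c3@20, authorship ..111..444.222...333
After op 6 (insert('p')): buffer="hspzapaapzapepzapupwpzap" (len 24), cursors c1@6 c4@12 c2@17 c3@24, authorship ..1111..4444.2222...3333
After op 7 (delete): buffer="hspzaaapzaepzaupwpza" (len 20), cursors c1@5 c4@10 c2@14 c3@20, authorship ..111..444.222...333
After op 8 (insert('o')): buffer="hspzaoaapzaoepzaoupwpzao" (len 24), cursors c1@6 c4@12 c2@17 c3@24, authorship ..1111..4444.2222...3333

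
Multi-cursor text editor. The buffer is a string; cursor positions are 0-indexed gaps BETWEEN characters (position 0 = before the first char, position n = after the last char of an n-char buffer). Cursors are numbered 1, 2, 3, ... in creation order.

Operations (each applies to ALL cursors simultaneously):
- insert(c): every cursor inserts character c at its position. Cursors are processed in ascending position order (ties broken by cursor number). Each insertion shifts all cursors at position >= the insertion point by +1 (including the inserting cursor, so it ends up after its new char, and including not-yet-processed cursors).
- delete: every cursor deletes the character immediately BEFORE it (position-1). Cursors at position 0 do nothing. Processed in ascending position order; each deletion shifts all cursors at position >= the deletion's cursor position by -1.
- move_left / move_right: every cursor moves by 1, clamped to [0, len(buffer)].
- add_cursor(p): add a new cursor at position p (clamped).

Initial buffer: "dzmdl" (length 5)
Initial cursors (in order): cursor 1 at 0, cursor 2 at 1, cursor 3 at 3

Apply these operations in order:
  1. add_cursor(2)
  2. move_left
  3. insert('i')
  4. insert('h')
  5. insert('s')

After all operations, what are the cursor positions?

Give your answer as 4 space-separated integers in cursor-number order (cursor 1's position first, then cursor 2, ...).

After op 1 (add_cursor(2)): buffer="dzmdl" (len 5), cursors c1@0 c2@1 c4@2 c3@3, authorship .....
After op 2 (move_left): buffer="dzmdl" (len 5), cursors c1@0 c2@0 c4@1 c3@2, authorship .....
After op 3 (insert('i')): buffer="iidizimdl" (len 9), cursors c1@2 c2@2 c4@4 c3@6, authorship 12.4.3...
After op 4 (insert('h')): buffer="iihhdihzihmdl" (len 13), cursors c1@4 c2@4 c4@7 c3@10, authorship 1212.44.33...
After op 5 (insert('s')): buffer="iihhssdihszihsmdl" (len 17), cursors c1@6 c2@6 c4@10 c3@14, authorship 121212.444.333...

Answer: 6 6 14 10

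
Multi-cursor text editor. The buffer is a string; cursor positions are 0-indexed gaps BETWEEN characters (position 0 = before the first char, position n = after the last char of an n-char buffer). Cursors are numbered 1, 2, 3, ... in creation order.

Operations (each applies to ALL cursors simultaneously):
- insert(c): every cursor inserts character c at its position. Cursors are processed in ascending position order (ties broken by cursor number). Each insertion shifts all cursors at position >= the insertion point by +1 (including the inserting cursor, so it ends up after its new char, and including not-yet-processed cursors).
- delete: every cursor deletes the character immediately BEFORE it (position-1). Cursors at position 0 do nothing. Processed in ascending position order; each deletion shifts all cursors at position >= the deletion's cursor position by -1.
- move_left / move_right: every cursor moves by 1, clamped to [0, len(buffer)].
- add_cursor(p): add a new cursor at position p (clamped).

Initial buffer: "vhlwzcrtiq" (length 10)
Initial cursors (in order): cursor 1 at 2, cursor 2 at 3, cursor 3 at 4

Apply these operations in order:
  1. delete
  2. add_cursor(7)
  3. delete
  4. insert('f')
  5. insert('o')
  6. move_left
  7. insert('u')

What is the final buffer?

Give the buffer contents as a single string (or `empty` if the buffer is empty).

Answer: fffoouuuozcrtifuo

Derivation:
After op 1 (delete): buffer="vzcrtiq" (len 7), cursors c1@1 c2@1 c3@1, authorship .......
After op 2 (add_cursor(7)): buffer="vzcrtiq" (len 7), cursors c1@1 c2@1 c3@1 c4@7, authorship .......
After op 3 (delete): buffer="zcrti" (len 5), cursors c1@0 c2@0 c3@0 c4@5, authorship .....
After op 4 (insert('f')): buffer="fffzcrtif" (len 9), cursors c1@3 c2@3 c3@3 c4@9, authorship 123.....4
After op 5 (insert('o')): buffer="fffooozcrtifo" (len 13), cursors c1@6 c2@6 c3@6 c4@13, authorship 123123.....44
After op 6 (move_left): buffer="fffooozcrtifo" (len 13), cursors c1@5 c2@5 c3@5 c4@12, authorship 123123.....44
After op 7 (insert('u')): buffer="fffoouuuozcrtifuo" (len 17), cursors c1@8 c2@8 c3@8 c4@16, authorship 123121233.....444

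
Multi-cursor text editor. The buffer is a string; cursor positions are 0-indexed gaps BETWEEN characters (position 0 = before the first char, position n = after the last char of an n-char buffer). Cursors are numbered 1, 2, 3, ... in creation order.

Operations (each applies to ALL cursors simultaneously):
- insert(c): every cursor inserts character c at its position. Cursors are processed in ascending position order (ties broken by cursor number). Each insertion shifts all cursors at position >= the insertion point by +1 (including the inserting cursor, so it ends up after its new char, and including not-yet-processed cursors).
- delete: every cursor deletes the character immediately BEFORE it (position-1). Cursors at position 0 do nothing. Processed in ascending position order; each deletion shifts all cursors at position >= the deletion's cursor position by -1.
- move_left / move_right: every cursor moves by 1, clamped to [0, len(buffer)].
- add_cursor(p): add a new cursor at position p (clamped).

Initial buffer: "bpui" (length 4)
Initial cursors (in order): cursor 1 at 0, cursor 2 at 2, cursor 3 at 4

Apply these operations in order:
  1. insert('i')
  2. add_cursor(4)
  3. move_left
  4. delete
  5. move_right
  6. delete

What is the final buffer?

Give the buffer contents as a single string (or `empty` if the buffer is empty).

Answer: u

Derivation:
After op 1 (insert('i')): buffer="ibpiuii" (len 7), cursors c1@1 c2@4 c3@7, authorship 1..2..3
After op 2 (add_cursor(4)): buffer="ibpiuii" (len 7), cursors c1@1 c2@4 c4@4 c3@7, authorship 1..2..3
After op 3 (move_left): buffer="ibpiuii" (len 7), cursors c1@0 c2@3 c4@3 c3@6, authorship 1..2..3
After op 4 (delete): buffer="iiui" (len 4), cursors c1@0 c2@1 c4@1 c3@3, authorship 12.3
After op 5 (move_right): buffer="iiui" (len 4), cursors c1@1 c2@2 c4@2 c3@4, authorship 12.3
After op 6 (delete): buffer="u" (len 1), cursors c1@0 c2@0 c4@0 c3@1, authorship .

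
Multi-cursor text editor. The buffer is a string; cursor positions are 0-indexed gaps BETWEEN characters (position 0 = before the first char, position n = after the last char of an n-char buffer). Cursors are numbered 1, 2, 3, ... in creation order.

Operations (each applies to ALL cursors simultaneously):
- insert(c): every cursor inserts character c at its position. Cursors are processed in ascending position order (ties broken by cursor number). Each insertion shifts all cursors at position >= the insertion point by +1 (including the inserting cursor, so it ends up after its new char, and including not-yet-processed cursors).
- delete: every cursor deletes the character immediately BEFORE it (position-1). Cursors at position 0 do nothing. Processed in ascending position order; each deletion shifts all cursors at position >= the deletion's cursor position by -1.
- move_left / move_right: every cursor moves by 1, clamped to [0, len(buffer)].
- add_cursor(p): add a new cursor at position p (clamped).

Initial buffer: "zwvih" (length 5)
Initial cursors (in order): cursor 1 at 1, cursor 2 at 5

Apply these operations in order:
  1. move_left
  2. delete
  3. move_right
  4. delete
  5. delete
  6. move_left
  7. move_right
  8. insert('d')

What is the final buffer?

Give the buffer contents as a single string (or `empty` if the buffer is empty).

After op 1 (move_left): buffer="zwvih" (len 5), cursors c1@0 c2@4, authorship .....
After op 2 (delete): buffer="zwvh" (len 4), cursors c1@0 c2@3, authorship ....
After op 3 (move_right): buffer="zwvh" (len 4), cursors c1@1 c2@4, authorship ....
After op 4 (delete): buffer="wv" (len 2), cursors c1@0 c2@2, authorship ..
After op 5 (delete): buffer="w" (len 1), cursors c1@0 c2@1, authorship .
After op 6 (move_left): buffer="w" (len 1), cursors c1@0 c2@0, authorship .
After op 7 (move_right): buffer="w" (len 1), cursors c1@1 c2@1, authorship .
After op 8 (insert('d')): buffer="wdd" (len 3), cursors c1@3 c2@3, authorship .12

Answer: wdd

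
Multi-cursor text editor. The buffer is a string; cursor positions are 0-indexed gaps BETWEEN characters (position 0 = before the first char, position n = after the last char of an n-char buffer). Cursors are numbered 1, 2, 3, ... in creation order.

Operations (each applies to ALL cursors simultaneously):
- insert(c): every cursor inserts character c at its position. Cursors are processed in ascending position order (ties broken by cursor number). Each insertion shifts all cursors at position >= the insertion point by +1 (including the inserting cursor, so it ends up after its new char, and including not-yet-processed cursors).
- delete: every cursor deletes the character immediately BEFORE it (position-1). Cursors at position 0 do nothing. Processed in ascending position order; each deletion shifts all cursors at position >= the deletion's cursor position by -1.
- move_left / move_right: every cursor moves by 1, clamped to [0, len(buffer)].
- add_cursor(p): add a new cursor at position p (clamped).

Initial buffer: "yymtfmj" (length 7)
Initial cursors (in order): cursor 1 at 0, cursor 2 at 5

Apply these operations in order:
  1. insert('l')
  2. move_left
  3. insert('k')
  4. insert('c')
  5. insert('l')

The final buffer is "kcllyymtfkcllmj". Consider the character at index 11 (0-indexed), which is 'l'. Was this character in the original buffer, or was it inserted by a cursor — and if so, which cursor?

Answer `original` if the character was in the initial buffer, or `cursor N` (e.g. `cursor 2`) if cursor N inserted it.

Answer: cursor 2

Derivation:
After op 1 (insert('l')): buffer="lyymtflmj" (len 9), cursors c1@1 c2@7, authorship 1.....2..
After op 2 (move_left): buffer="lyymtflmj" (len 9), cursors c1@0 c2@6, authorship 1.....2..
After op 3 (insert('k')): buffer="klyymtfklmj" (len 11), cursors c1@1 c2@8, authorship 11.....22..
After op 4 (insert('c')): buffer="kclyymtfkclmj" (len 13), cursors c1@2 c2@10, authorship 111.....222..
After op 5 (insert('l')): buffer="kcllyymtfkcllmj" (len 15), cursors c1@3 c2@12, authorship 1111.....2222..
Authorship (.=original, N=cursor N): 1 1 1 1 . . . . . 2 2 2 2 . .
Index 11: author = 2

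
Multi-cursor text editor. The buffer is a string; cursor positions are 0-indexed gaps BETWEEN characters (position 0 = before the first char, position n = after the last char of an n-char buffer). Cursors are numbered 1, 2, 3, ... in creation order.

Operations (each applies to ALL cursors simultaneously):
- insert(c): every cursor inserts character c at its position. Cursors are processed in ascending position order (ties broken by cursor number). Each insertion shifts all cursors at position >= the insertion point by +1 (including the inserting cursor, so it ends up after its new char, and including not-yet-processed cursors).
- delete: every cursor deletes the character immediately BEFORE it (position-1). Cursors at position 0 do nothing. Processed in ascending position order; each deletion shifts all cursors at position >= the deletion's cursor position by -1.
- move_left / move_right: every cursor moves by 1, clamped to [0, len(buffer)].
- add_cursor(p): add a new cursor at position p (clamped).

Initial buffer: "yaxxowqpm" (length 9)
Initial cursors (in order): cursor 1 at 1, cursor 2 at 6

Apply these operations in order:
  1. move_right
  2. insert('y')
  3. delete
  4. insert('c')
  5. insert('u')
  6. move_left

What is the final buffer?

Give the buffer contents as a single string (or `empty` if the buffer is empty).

Answer: yacuxxowqcupm

Derivation:
After op 1 (move_right): buffer="yaxxowqpm" (len 9), cursors c1@2 c2@7, authorship .........
After op 2 (insert('y')): buffer="yayxxowqypm" (len 11), cursors c1@3 c2@9, authorship ..1.....2..
After op 3 (delete): buffer="yaxxowqpm" (len 9), cursors c1@2 c2@7, authorship .........
After op 4 (insert('c')): buffer="yacxxowqcpm" (len 11), cursors c1@3 c2@9, authorship ..1.....2..
After op 5 (insert('u')): buffer="yacuxxowqcupm" (len 13), cursors c1@4 c2@11, authorship ..11.....22..
After op 6 (move_left): buffer="yacuxxowqcupm" (len 13), cursors c1@3 c2@10, authorship ..11.....22..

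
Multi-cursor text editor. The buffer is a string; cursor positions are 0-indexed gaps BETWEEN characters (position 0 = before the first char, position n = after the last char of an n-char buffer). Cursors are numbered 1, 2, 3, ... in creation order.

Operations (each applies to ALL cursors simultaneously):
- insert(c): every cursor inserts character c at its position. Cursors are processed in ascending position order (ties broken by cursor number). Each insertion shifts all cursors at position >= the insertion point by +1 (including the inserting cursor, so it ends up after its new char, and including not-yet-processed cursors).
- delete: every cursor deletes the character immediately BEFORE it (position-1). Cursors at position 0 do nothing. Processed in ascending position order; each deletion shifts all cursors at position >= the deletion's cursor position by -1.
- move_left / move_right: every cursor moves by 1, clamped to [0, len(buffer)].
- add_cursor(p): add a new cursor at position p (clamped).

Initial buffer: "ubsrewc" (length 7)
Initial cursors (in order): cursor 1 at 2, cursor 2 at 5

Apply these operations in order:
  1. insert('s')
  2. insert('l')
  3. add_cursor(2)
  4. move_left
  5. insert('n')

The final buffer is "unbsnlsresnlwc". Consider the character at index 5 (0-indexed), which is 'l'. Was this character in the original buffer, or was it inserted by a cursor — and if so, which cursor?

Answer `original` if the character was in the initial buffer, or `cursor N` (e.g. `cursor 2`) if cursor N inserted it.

After op 1 (insert('s')): buffer="ubssreswc" (len 9), cursors c1@3 c2@7, authorship ..1...2..
After op 2 (insert('l')): buffer="ubslsreslwc" (len 11), cursors c1@4 c2@9, authorship ..11...22..
After op 3 (add_cursor(2)): buffer="ubslsreslwc" (len 11), cursors c3@2 c1@4 c2@9, authorship ..11...22..
After op 4 (move_left): buffer="ubslsreslwc" (len 11), cursors c3@1 c1@3 c2@8, authorship ..11...22..
After op 5 (insert('n')): buffer="unbsnlsresnlwc" (len 14), cursors c3@2 c1@5 c2@11, authorship .3.111...222..
Authorship (.=original, N=cursor N): . 3 . 1 1 1 . . . 2 2 2 . .
Index 5: author = 1

Answer: cursor 1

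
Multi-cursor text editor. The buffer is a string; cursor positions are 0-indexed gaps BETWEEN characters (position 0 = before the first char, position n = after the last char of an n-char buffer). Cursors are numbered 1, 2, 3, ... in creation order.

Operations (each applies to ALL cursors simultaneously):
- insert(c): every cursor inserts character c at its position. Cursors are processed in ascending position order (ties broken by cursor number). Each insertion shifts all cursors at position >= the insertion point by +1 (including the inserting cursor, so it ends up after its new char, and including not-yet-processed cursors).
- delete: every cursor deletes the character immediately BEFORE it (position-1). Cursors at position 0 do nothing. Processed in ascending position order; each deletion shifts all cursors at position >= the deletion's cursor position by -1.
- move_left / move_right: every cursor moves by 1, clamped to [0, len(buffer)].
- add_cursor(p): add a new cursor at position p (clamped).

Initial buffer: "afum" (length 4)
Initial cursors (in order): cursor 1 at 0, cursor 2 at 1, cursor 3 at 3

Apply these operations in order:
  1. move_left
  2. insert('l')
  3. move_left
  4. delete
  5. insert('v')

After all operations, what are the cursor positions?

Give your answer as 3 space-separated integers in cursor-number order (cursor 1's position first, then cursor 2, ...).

After op 1 (move_left): buffer="afum" (len 4), cursors c1@0 c2@0 c3@2, authorship ....
After op 2 (insert('l')): buffer="llaflum" (len 7), cursors c1@2 c2@2 c3@5, authorship 12..3..
After op 3 (move_left): buffer="llaflum" (len 7), cursors c1@1 c2@1 c3@4, authorship 12..3..
After op 4 (delete): buffer="lalum" (len 5), cursors c1@0 c2@0 c3@2, authorship 2.3..
After op 5 (insert('v')): buffer="vvlavlum" (len 8), cursors c1@2 c2@2 c3@5, authorship 122.33..

Answer: 2 2 5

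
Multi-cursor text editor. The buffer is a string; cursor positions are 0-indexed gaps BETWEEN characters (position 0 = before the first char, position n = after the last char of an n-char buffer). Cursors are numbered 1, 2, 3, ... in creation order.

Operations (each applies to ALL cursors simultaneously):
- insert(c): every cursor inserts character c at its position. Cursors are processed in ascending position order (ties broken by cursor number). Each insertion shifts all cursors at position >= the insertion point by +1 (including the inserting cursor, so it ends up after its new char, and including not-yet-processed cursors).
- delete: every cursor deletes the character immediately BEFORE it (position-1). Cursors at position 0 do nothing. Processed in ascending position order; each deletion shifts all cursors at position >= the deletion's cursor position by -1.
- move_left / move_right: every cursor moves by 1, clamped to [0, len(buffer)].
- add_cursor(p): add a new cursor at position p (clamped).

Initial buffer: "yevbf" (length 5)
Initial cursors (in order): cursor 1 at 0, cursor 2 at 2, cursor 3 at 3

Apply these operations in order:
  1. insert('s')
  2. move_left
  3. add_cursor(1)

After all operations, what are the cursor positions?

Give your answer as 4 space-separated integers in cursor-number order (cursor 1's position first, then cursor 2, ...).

Answer: 0 3 5 1

Derivation:
After op 1 (insert('s')): buffer="syesvsbf" (len 8), cursors c1@1 c2@4 c3@6, authorship 1..2.3..
After op 2 (move_left): buffer="syesvsbf" (len 8), cursors c1@0 c2@3 c3@5, authorship 1..2.3..
After op 3 (add_cursor(1)): buffer="syesvsbf" (len 8), cursors c1@0 c4@1 c2@3 c3@5, authorship 1..2.3..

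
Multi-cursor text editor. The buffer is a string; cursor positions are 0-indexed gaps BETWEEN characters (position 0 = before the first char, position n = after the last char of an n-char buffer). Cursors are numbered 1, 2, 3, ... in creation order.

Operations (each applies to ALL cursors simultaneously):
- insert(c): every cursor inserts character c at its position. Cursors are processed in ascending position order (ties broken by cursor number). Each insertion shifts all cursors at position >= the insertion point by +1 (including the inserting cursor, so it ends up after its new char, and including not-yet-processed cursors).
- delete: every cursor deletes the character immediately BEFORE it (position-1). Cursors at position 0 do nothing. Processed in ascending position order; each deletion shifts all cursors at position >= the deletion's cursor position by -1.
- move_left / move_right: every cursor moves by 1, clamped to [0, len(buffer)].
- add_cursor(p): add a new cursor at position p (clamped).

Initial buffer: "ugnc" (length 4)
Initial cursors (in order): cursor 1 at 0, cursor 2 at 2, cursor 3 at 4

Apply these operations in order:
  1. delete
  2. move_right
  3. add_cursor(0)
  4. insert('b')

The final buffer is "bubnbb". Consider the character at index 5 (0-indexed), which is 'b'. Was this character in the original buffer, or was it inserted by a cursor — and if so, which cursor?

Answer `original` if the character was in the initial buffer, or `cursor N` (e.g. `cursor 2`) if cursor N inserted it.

After op 1 (delete): buffer="un" (len 2), cursors c1@0 c2@1 c3@2, authorship ..
After op 2 (move_right): buffer="un" (len 2), cursors c1@1 c2@2 c3@2, authorship ..
After op 3 (add_cursor(0)): buffer="un" (len 2), cursors c4@0 c1@1 c2@2 c3@2, authorship ..
After op 4 (insert('b')): buffer="bubnbb" (len 6), cursors c4@1 c1@3 c2@6 c3@6, authorship 4.1.23
Authorship (.=original, N=cursor N): 4 . 1 . 2 3
Index 5: author = 3

Answer: cursor 3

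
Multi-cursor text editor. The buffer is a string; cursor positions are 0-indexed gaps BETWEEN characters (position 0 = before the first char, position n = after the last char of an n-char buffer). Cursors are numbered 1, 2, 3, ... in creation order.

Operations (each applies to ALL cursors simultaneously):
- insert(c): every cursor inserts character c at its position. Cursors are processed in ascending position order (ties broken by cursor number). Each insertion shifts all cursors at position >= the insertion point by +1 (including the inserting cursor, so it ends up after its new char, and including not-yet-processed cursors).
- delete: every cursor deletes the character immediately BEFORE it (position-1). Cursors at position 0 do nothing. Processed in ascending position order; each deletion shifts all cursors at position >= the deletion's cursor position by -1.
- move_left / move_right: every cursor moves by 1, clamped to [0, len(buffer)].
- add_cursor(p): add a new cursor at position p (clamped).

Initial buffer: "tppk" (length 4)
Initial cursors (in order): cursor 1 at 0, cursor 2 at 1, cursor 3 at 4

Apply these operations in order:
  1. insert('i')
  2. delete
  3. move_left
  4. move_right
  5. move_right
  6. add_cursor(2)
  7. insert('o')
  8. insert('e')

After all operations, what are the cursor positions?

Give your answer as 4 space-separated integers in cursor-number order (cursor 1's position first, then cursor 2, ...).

Answer: 8 8 12 8

Derivation:
After op 1 (insert('i')): buffer="itippki" (len 7), cursors c1@1 c2@3 c3@7, authorship 1.2...3
After op 2 (delete): buffer="tppk" (len 4), cursors c1@0 c2@1 c3@4, authorship ....
After op 3 (move_left): buffer="tppk" (len 4), cursors c1@0 c2@0 c3@3, authorship ....
After op 4 (move_right): buffer="tppk" (len 4), cursors c1@1 c2@1 c3@4, authorship ....
After op 5 (move_right): buffer="tppk" (len 4), cursors c1@2 c2@2 c3@4, authorship ....
After op 6 (add_cursor(2)): buffer="tppk" (len 4), cursors c1@2 c2@2 c4@2 c3@4, authorship ....
After op 7 (insert('o')): buffer="tpooopko" (len 8), cursors c1@5 c2@5 c4@5 c3@8, authorship ..124..3
After op 8 (insert('e')): buffer="tpoooeeepkoe" (len 12), cursors c1@8 c2@8 c4@8 c3@12, authorship ..124124..33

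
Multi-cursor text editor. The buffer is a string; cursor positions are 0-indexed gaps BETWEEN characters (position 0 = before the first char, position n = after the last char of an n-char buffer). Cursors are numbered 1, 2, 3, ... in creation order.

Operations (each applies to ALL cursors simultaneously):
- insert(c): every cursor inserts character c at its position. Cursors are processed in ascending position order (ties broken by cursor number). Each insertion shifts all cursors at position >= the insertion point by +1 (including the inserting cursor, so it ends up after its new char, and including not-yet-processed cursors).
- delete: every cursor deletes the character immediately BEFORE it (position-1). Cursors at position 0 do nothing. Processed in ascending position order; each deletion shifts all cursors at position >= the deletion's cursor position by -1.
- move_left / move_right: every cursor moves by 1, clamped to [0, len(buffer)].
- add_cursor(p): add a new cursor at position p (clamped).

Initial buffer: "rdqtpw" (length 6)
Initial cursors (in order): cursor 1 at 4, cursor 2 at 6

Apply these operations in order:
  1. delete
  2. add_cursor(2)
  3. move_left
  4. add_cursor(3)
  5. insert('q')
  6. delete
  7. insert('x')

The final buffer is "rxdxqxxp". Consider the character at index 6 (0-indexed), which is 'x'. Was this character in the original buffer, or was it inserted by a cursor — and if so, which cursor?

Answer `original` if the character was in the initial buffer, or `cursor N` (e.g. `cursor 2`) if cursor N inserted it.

Answer: cursor 4

Derivation:
After op 1 (delete): buffer="rdqp" (len 4), cursors c1@3 c2@4, authorship ....
After op 2 (add_cursor(2)): buffer="rdqp" (len 4), cursors c3@2 c1@3 c2@4, authorship ....
After op 3 (move_left): buffer="rdqp" (len 4), cursors c3@1 c1@2 c2@3, authorship ....
After op 4 (add_cursor(3)): buffer="rdqp" (len 4), cursors c3@1 c1@2 c2@3 c4@3, authorship ....
After op 5 (insert('q')): buffer="rqdqqqqp" (len 8), cursors c3@2 c1@4 c2@7 c4@7, authorship .3.1.24.
After op 6 (delete): buffer="rdqp" (len 4), cursors c3@1 c1@2 c2@3 c4@3, authorship ....
After op 7 (insert('x')): buffer="rxdxqxxp" (len 8), cursors c3@2 c1@4 c2@7 c4@7, authorship .3.1.24.
Authorship (.=original, N=cursor N): . 3 . 1 . 2 4 .
Index 6: author = 4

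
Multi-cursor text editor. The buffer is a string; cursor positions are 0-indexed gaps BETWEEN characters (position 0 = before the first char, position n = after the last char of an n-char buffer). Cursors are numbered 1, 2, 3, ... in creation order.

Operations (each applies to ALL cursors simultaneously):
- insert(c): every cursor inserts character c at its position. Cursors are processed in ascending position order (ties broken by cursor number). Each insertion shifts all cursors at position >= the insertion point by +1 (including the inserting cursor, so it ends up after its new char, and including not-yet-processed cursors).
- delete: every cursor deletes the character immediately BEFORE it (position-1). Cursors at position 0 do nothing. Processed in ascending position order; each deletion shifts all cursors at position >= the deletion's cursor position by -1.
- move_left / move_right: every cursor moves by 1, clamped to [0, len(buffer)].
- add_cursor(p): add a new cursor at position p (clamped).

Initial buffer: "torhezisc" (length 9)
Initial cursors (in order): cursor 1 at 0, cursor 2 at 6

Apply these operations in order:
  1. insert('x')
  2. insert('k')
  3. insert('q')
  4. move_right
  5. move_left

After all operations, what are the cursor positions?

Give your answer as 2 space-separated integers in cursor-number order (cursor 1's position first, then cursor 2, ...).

Answer: 3 12

Derivation:
After op 1 (insert('x')): buffer="xtorhezxisc" (len 11), cursors c1@1 c2@8, authorship 1......2...
After op 2 (insert('k')): buffer="xktorhezxkisc" (len 13), cursors c1@2 c2@10, authorship 11......22...
After op 3 (insert('q')): buffer="xkqtorhezxkqisc" (len 15), cursors c1@3 c2@12, authorship 111......222...
After op 4 (move_right): buffer="xkqtorhezxkqisc" (len 15), cursors c1@4 c2@13, authorship 111......222...
After op 5 (move_left): buffer="xkqtorhezxkqisc" (len 15), cursors c1@3 c2@12, authorship 111......222...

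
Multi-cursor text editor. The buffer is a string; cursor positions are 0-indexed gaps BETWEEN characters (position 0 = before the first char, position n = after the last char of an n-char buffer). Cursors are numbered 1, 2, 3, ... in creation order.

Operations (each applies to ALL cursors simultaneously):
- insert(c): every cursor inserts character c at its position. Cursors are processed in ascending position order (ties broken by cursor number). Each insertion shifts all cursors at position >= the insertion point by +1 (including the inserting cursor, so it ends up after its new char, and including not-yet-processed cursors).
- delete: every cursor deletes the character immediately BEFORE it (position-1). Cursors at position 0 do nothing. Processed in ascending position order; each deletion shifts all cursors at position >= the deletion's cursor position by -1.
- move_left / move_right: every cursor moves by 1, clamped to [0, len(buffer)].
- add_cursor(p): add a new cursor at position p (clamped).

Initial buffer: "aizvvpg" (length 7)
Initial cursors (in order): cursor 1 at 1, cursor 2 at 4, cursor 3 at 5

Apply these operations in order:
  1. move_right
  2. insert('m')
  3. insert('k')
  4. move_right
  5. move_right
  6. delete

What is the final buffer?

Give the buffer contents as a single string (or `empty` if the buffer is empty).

Answer: aimkzvmkpk

Derivation:
After op 1 (move_right): buffer="aizvvpg" (len 7), cursors c1@2 c2@5 c3@6, authorship .......
After op 2 (insert('m')): buffer="aimzvvmpmg" (len 10), cursors c1@3 c2@7 c3@9, authorship ..1...2.3.
After op 3 (insert('k')): buffer="aimkzvvmkpmkg" (len 13), cursors c1@4 c2@9 c3@12, authorship ..11...22.33.
After op 4 (move_right): buffer="aimkzvvmkpmkg" (len 13), cursors c1@5 c2@10 c3@13, authorship ..11...22.33.
After op 5 (move_right): buffer="aimkzvvmkpmkg" (len 13), cursors c1@6 c2@11 c3@13, authorship ..11...22.33.
After op 6 (delete): buffer="aimkzvmkpk" (len 10), cursors c1@5 c2@9 c3@10, authorship ..11..22.3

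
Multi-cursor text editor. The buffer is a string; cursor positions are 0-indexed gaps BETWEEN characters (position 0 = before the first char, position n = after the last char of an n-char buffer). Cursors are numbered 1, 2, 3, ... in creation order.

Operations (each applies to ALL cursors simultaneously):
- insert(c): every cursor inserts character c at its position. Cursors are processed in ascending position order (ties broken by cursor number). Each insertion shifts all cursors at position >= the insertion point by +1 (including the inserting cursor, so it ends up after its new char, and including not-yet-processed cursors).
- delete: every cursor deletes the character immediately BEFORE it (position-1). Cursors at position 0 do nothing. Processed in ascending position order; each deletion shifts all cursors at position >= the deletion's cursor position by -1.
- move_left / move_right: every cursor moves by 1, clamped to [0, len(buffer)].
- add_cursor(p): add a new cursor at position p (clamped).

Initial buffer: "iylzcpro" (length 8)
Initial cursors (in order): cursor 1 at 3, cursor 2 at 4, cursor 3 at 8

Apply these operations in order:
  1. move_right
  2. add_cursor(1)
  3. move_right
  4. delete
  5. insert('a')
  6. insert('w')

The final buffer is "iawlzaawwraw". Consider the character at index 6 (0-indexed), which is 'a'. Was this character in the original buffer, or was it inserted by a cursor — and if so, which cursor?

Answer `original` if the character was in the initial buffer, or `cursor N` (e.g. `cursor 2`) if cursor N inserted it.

After op 1 (move_right): buffer="iylzcpro" (len 8), cursors c1@4 c2@5 c3@8, authorship ........
After op 2 (add_cursor(1)): buffer="iylzcpro" (len 8), cursors c4@1 c1@4 c2@5 c3@8, authorship ........
After op 3 (move_right): buffer="iylzcpro" (len 8), cursors c4@2 c1@5 c2@6 c3@8, authorship ........
After op 4 (delete): buffer="ilzr" (len 4), cursors c4@1 c1@3 c2@3 c3@4, authorship ....
After op 5 (insert('a')): buffer="ialzaara" (len 8), cursors c4@2 c1@6 c2@6 c3@8, authorship .4..12.3
After op 6 (insert('w')): buffer="iawlzaawwraw" (len 12), cursors c4@3 c1@9 c2@9 c3@12, authorship .44..1212.33
Authorship (.=original, N=cursor N): . 4 4 . . 1 2 1 2 . 3 3
Index 6: author = 2

Answer: cursor 2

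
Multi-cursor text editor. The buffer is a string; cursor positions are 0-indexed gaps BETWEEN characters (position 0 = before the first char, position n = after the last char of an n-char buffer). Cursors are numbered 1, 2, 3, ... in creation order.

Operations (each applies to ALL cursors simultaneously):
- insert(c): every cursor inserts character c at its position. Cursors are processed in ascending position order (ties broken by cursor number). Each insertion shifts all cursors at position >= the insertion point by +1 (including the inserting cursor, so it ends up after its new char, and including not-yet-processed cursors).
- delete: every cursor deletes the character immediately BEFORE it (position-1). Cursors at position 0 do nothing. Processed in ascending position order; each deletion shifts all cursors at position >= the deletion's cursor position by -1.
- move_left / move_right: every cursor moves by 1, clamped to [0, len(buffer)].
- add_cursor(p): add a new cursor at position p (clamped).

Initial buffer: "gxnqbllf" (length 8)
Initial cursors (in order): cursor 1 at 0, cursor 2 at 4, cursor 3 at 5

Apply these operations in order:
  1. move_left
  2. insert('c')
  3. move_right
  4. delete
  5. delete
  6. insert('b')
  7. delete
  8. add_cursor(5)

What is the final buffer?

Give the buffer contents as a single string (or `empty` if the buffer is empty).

After op 1 (move_left): buffer="gxnqbllf" (len 8), cursors c1@0 c2@3 c3@4, authorship ........
After op 2 (insert('c')): buffer="cgxncqcbllf" (len 11), cursors c1@1 c2@5 c3@7, authorship 1...2.3....
After op 3 (move_right): buffer="cgxncqcbllf" (len 11), cursors c1@2 c2@6 c3@8, authorship 1...2.3....
After op 4 (delete): buffer="cxnccllf" (len 8), cursors c1@1 c2@4 c3@5, authorship 1..23...
After op 5 (delete): buffer="xnllf" (len 5), cursors c1@0 c2@2 c3@2, authorship .....
After op 6 (insert('b')): buffer="bxnbbllf" (len 8), cursors c1@1 c2@5 c3@5, authorship 1..23...
After op 7 (delete): buffer="xnllf" (len 5), cursors c1@0 c2@2 c3@2, authorship .....
After op 8 (add_cursor(5)): buffer="xnllf" (len 5), cursors c1@0 c2@2 c3@2 c4@5, authorship .....

Answer: xnllf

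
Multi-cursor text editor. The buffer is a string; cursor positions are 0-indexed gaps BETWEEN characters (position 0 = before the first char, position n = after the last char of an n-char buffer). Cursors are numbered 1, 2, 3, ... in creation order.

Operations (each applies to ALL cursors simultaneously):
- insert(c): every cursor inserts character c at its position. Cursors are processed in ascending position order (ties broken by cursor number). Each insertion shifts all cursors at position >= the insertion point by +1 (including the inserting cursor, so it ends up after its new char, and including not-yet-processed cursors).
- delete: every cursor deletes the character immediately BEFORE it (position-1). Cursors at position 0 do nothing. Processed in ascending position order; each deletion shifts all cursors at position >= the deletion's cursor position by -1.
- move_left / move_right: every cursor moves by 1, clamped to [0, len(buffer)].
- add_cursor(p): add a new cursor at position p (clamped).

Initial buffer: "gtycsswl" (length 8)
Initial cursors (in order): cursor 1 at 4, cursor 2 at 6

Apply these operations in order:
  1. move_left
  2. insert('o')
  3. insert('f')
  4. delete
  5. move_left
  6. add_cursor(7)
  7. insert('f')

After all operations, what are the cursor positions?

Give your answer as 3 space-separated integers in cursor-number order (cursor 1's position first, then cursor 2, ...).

Answer: 4 8 10

Derivation:
After op 1 (move_left): buffer="gtycsswl" (len 8), cursors c1@3 c2@5, authorship ........
After op 2 (insert('o')): buffer="gtyocsoswl" (len 10), cursors c1@4 c2@7, authorship ...1..2...
After op 3 (insert('f')): buffer="gtyofcsofswl" (len 12), cursors c1@5 c2@9, authorship ...11..22...
After op 4 (delete): buffer="gtyocsoswl" (len 10), cursors c1@4 c2@7, authorship ...1..2...
After op 5 (move_left): buffer="gtyocsoswl" (len 10), cursors c1@3 c2@6, authorship ...1..2...
After op 6 (add_cursor(7)): buffer="gtyocsoswl" (len 10), cursors c1@3 c2@6 c3@7, authorship ...1..2...
After op 7 (insert('f')): buffer="gtyfocsfofswl" (len 13), cursors c1@4 c2@8 c3@10, authorship ...11..223...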